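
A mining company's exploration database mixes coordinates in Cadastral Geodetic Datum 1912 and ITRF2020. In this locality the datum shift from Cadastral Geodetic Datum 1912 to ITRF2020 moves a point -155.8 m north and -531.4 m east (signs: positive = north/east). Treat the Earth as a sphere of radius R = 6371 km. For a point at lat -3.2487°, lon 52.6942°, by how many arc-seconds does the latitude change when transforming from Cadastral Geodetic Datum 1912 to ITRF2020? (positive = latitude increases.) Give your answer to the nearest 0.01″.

On a sphere of radius R, 1 rad of latitude = R, so Δφ = ΔN / R = -155.8 / 6371000 = -2.4455e-05 rad = -5.044″.

Δφ = -5.04″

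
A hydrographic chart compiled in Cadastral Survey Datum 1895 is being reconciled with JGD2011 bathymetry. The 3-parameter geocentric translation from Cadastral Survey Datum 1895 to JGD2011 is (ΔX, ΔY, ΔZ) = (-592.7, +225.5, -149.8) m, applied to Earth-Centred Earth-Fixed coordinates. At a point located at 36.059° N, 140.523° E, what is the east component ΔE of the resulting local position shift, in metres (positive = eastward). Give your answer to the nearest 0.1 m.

The local east axis at (φ, λ) is (−sin λ, cos λ, 0), so ΔE = −sin(140.523°)·(-592.7) + cos(140.523°)·225.5 = 202.76 m.

ΔE = 202.8 m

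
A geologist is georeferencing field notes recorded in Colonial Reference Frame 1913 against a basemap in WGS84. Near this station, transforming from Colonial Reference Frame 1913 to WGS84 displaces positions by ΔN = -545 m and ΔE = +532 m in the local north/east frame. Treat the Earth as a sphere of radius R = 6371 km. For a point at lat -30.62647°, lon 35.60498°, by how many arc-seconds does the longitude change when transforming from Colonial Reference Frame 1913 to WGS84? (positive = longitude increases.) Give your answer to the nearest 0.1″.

Δλ = 20.0″

At latitude -30.62647°, cos φ = 0.860507.
One radian of longitude at latitude φ spans R cos φ, so Δλ = ΔE / (R cos φ) = 532.0 / (6371000 × 0.860507) = 9.7040e-05 rad = 20.016″.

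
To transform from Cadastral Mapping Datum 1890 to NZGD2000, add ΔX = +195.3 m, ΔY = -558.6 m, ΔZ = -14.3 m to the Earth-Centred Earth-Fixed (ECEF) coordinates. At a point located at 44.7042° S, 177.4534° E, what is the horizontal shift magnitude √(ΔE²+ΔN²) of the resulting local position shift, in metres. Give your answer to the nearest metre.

The local east axis at (φ, λ) is (−sin λ, cos λ, 0), so ΔE = −sin(177.4534°)·195.3 + cos(177.4534°)·(-558.6) = 549.37 m.
The local north axis is (−sin φ cos λ, −sin φ sin λ, cos φ), giving ΔN = -137.247 − 17.459 − 10.164 = -164.87 m.
Horizontal magnitude = √(ΔE² + ΔN²) = √(549.37² + (-164.87)²) = 573.58 m.

574 m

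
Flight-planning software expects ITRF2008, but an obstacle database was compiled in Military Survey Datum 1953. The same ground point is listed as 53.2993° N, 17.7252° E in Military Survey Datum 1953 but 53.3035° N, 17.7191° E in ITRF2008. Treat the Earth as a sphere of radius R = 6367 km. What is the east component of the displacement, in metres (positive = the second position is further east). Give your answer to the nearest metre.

Δφ = 53.3035° − 53.2993° = +0.0042°; Δλ = 17.7191° − 17.7252° = -0.0061°.
1° along a meridian = πR/180 = 111125 m.
ΔN = Δφ × 111125 = 466.7 m; ΔE = Δλ × 111125 × cos(53.2993°) = -0.0061 × 111125 × 0.597635 = -405.1 m.

ΔE = -405 m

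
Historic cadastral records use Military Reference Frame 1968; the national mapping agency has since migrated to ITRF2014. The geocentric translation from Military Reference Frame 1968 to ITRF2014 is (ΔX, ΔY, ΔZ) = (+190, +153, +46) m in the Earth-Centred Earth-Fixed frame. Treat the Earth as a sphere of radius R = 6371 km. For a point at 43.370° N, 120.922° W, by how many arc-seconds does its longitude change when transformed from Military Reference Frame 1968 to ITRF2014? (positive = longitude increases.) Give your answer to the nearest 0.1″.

Δλ = 3.8″

sin φ = 0.686707, cos φ = 0.726934, sin λ = -0.857868, cos λ = -0.513871.
East component: ΔE = −sin λ·ΔX + cos λ·ΔY = −(-0.857868)(190) + (-0.513871)(153) = 84.37 m.
1° of latitude spans πR/180 = 111195 m; at latitude φ, 1° of longitude spans that × cos φ = 80831.4 m, so Δλ = 84.37 / 80831.4 × 3600 = 3.758″.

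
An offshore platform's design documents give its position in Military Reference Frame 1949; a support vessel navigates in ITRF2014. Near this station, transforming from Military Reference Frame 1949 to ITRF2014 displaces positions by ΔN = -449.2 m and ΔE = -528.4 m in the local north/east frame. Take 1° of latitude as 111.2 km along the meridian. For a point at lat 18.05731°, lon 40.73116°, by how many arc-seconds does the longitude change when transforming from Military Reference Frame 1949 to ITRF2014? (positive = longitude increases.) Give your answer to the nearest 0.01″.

At latitude 18.05731°, cos φ = 0.950747.
1° of longitude at this latitude = 111.2 × cos φ = 105.72 km, so Δλ = -528.4 / 105723.1 = -0.0049980° = -17.993″.

Δλ = -17.99″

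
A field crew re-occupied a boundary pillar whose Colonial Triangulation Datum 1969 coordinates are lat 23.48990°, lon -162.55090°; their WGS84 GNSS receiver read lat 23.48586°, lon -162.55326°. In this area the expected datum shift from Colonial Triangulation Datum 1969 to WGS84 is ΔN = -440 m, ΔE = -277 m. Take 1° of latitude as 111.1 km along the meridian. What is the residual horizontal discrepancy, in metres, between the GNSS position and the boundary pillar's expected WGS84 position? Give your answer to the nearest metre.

Observed coordinate differences: Δφ = -0.00404°, Δλ = -0.00236°.
Converting to metres (1° lat = 111100 m, cos φ = 0.917130): observed ΔN = -448.8 m, observed ΔE = -240.5 m.
Subtracting the expected shift leaves a residual of -448.8 − (-440) = -8.8 m north and -240.5 − (-277) = 36.5 m east.
Residual distance = √((-8.8)² + 36.5²) = 37.6 m.

38 m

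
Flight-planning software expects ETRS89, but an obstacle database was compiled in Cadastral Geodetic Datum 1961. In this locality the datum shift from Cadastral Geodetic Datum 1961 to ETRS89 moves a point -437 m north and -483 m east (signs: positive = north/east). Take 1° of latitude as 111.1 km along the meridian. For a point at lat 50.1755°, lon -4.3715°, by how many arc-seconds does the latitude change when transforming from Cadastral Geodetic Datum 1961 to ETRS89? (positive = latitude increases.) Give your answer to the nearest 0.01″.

Δφ = -14.16″

1° of latitude = 111.1 km, so Δφ = -437.0 / 111100 = -0.0039334° = -14.160″.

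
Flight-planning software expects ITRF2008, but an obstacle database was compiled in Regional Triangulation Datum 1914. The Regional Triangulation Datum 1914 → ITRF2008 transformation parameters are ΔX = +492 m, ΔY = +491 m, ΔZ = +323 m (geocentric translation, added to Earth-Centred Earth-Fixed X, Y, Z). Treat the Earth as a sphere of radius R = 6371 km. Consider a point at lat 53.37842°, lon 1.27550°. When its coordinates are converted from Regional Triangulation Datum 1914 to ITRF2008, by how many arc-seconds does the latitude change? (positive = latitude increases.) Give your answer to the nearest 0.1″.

Δφ = -6.8″

sin φ = 0.802593, cos φ = 0.596527, sin λ = 0.022260, cos λ = 0.999752.
North component: ΔN = −sin φ cos λ·ΔX − sin φ sin λ·ΔY + cos φ·ΔZ = −(0.802593)(0.999752)(492) − (0.802593)(0.022260)(491) + (0.596527)(323) = -210.87 m.
1° of latitude spans πR/180 = 111195 m, so Δφ = -210.87 / 111195 × 3600 = -6.827″.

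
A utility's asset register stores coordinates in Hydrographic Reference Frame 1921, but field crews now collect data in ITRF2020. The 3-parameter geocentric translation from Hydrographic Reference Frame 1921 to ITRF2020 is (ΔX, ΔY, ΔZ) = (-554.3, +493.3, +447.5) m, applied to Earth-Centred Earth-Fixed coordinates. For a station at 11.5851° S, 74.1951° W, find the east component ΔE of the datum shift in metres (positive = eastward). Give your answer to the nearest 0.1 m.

At φ = -11.5851°, λ = -74.1951°: sin φ = -0.200823, cos φ = 0.979628, sin λ = -0.962195, cos λ = 0.272363.
ΔE = −sin λ·ΔX + cos λ·ΔY = −(-0.962195)·(-554.3) + (0.272363)·(493.3) = -398.99 m.

ΔE = -399.0 m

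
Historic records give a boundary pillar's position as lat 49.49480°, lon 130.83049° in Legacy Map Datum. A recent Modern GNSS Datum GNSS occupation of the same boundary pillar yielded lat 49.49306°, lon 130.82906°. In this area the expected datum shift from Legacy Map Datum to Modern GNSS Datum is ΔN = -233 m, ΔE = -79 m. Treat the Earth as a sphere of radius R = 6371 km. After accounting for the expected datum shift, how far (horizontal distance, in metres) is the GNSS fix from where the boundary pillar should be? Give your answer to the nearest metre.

Observed coordinate differences: Δφ = -0.00174°, Δλ = -0.00143°.
Converting to metres (1° lat = 111195 m, cos φ = 0.649517): observed ΔN = -193.5 m, observed ΔE = -103.3 m.
Subtracting the expected shift leaves a residual of -193.5 − (-233) = 39.5 m north and -103.3 − (-79) = -24.3 m east.
Residual distance = √(39.5² + (-24.3)²) = 46.4 m.

46 m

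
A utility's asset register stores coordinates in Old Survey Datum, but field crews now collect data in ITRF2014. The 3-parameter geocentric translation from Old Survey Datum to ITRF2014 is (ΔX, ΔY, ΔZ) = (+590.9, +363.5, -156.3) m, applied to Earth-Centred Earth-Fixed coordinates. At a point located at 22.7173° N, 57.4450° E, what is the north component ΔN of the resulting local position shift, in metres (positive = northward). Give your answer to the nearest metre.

At φ = 22.7173°, λ = 57.4450°: sin φ = 0.386185, cos φ = 0.922422, sin λ = 0.842875, cos λ = 0.538109.
ΔN = −sin φ cos λ·ΔX − sin φ sin λ·ΔY + cos φ·ΔZ = −(0.386185)(0.538109)(590.9) − (0.386185)(0.842875)(363.5) + (0.922422)(-156.3) = -385.29 m.

ΔN = -385 m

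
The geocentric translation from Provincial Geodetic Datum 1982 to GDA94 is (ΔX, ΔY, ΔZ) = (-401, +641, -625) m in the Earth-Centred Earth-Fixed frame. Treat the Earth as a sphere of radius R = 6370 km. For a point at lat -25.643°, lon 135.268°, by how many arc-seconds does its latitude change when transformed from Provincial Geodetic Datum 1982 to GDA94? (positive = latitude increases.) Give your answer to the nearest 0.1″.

sin φ = -0.432762, cos φ = 0.901508, sin λ = 0.703792, cos λ = -0.710407.
North component: ΔN = −sin φ cos λ·ΔX − sin φ sin λ·ΔY + cos φ·ΔZ = −(-0.432762)(-0.710407)(-401) − (-0.432762)(0.703792)(641) + (0.901508)(-625) = -244.93 m.
1° of latitude spans πR/180 = 111177 m, so Δφ = -244.93 / 111177 × 3600 = -7.931″.

Δφ = -7.9″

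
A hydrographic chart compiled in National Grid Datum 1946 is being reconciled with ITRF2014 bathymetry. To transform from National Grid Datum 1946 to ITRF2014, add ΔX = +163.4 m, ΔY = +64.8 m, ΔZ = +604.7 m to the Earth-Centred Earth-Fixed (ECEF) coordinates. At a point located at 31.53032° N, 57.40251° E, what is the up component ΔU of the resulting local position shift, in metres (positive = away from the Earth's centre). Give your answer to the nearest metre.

ΔU = 438 m

At φ = 31.53032°, λ = 57.40251°: sin φ = 0.522950, cos φ = 0.852364, sin λ = 0.842476, cos λ = 0.538734.
ΔU = cos φ cos λ·ΔX + cos φ sin λ·ΔY + sin φ·ΔZ = (0.852364)(0.538734)(163.4) + (0.852364)(0.842476)(64.8) + (0.522950)(604.7) = 437.79 m.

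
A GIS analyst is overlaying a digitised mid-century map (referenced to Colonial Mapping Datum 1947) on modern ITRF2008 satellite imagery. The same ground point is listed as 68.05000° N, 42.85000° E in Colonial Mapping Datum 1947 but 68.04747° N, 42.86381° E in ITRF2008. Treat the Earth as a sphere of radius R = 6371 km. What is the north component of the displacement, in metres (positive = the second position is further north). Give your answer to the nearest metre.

Δφ = 68.04747° − 68.05000° = -0.00253°; Δλ = 42.86381° − 42.85000° = +0.01381°.
1° along a meridian = πR/180 = 111195 m.
ΔN = Δφ × 111195 = -281.3 m; ΔE = Δλ × 111195 × cos(68.05000°) = +0.01381 × 111195 × 0.373797 = 574.0 m.

ΔN = -281 m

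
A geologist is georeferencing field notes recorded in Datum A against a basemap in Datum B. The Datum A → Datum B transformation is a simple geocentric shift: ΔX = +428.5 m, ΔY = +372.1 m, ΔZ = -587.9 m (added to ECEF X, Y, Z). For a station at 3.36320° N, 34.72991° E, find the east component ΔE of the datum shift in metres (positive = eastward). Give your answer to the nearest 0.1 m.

The local east axis at (φ, λ) is (−sin λ, cos λ, 0), so ΔE = −sin(34.72991°)·428.5 + cos(34.72991°)·372.1 = 61.69 m.

ΔE = 61.7 m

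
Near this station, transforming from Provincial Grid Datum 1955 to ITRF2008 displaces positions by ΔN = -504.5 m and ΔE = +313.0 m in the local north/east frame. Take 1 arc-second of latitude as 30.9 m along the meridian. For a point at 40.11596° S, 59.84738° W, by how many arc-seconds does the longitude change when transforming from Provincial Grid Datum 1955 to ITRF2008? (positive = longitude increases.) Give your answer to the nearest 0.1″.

At latitude -40.11596°, cos φ = 0.764742.
1″ of longitude at this latitude = 30.90 × cos φ = 23.6305 m, so Δλ = 313.0 / 23.6305 = 13.246″.

Δλ = 13.2″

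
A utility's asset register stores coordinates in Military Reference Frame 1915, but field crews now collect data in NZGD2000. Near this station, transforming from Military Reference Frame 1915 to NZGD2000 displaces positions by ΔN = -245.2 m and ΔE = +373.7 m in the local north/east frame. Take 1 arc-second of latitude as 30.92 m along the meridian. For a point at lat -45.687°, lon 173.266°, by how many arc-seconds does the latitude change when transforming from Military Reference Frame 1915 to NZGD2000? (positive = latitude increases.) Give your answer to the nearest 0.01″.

Δφ = -7.93″

1″ of latitude = 30.92 m, so Δφ = -245.2 / 30.92 = -7.930″.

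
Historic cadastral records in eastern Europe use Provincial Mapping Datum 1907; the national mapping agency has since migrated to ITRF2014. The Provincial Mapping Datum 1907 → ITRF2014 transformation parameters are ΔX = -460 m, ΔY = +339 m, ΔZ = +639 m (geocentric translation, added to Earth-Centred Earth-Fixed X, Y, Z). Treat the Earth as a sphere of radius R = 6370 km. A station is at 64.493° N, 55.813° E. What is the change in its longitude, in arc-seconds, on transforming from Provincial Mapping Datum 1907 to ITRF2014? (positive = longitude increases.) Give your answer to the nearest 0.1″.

sin φ = 0.902533, cos φ = 0.430621, sin λ = 0.827208, cos λ = 0.561896.
East component: ΔE = −sin λ·ΔX + cos λ·ΔY = −(0.827208)(-460) + (0.561896)(339) = 571.00 m.
1° of latitude spans πR/180 = 111177 m; at latitude φ, 1° of longitude spans that × cos φ = 47875.4 m, so Δλ = 571.00 / 47875.4 × 3600 = 42.936″.

Δλ = 42.9″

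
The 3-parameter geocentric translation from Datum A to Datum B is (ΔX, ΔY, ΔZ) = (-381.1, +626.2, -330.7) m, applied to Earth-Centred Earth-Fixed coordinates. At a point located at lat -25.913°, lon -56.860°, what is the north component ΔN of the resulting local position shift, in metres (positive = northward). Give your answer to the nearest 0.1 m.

ΔN = -617.6 m

The local north axis is (−sin φ cos λ, −sin φ sin λ, cos φ), giving ΔN = -91.047 − 229.140 − 297.451 = -617.64 m.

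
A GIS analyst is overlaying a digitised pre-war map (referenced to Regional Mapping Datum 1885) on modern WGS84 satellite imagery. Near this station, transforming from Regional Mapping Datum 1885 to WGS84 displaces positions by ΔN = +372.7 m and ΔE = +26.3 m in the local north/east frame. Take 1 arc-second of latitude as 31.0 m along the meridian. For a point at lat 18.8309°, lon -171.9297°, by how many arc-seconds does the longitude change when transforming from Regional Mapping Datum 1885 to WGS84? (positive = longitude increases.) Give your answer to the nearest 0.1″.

At latitude 18.8309°, cos φ = 0.946475.
1″ of longitude at this latitude = 31.00 × cos φ = 29.3407 m, so Δλ = 26.3 / 29.3407 = 0.896″.

Δλ = 0.9″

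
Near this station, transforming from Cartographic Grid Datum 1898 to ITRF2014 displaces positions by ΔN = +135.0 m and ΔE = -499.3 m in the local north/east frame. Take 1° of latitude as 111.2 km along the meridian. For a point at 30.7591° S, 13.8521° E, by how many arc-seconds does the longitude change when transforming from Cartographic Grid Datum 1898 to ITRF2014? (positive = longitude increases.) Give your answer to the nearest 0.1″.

Δλ = -18.8″

At latitude -30.7591°, cos φ = 0.859325.
1° of longitude at this latitude = 111.2 × cos φ = 95.56 km, so Δλ = -499.3 / 95557.0 = -0.0052252° = -18.811″.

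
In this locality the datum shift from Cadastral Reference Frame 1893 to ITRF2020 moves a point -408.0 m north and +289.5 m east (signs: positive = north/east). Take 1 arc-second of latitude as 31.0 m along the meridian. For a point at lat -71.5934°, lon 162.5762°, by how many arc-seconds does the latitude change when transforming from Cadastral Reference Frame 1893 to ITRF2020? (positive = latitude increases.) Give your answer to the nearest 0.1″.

Δφ = -13.2″

1″ of latitude = 31.00 m, so Δφ = -408.0 / 31.00 = -13.161″.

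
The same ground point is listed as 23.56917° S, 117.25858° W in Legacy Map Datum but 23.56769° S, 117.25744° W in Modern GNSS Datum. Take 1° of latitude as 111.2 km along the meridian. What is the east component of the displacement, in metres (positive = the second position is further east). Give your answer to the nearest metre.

ΔE = 116 m

Δφ = -23.56769° − -23.56917° = +0.00148°; Δλ = -117.25744° − -117.25858° = +0.00114°.
ΔN = Δφ × 111200 = 164.6 m; ΔE = Δλ × 111200 × cos(-23.56917°) = +0.00114 × 111200 × 0.916578 = 116.2 m.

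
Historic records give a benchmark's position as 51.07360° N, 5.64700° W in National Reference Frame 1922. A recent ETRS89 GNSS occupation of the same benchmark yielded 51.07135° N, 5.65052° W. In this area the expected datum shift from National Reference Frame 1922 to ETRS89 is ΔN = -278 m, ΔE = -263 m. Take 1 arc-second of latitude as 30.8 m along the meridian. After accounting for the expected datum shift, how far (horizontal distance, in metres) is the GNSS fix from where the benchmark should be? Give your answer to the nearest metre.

Observed coordinate differences: Δφ = -0.00225°, Δλ = -0.00352°.
Converting to metres (1° lat = 110880 m, cos φ = 0.628322): observed ΔN = -249.5 m, observed ΔE = -245.2 m.
Subtracting the expected shift leaves a residual of -249.5 − (-278) = 28.5 m north and -245.2 − (-263) = 17.8 m east.
Residual distance = √(28.5² + 17.8²) = 33.6 m.

34 m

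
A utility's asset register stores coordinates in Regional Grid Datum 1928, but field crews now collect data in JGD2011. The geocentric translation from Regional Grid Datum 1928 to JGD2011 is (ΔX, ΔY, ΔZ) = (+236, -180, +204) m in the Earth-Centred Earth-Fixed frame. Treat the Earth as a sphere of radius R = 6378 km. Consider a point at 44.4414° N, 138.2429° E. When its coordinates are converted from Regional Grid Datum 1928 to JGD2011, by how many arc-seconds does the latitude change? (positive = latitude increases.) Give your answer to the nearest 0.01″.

Δφ = 11.41″

sin φ = 0.700179, cos φ = 0.713967, sin λ = 0.665974, cos λ = -0.745975.
North component: ΔN = −sin φ cos λ·ΔX − sin φ sin λ·ΔY + cos φ·ΔZ = −(0.700179)(-0.745975)(236) − (0.700179)(0.665974)(-180) + (0.713967)(204) = 352.85 m.
1° of latitude spans πR/180 = 111317 m, so Δφ = 352.85 / 111317 × 3600 = 11.411″.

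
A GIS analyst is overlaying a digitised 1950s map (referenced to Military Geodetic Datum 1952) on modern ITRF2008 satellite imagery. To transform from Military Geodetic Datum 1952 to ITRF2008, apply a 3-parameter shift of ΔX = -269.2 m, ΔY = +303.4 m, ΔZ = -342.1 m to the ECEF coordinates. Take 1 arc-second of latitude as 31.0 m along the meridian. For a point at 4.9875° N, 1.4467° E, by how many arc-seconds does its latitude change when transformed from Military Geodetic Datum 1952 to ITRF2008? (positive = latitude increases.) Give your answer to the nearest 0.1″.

Δφ = -10.3″

sin φ = 0.086938, cos φ = 0.996214, sin λ = 0.025247, cos λ = 0.999681.
North component: ΔN = −sin φ cos λ·ΔX − sin φ sin λ·ΔY + cos φ·ΔZ = −(0.086938)(0.999681)(-269.2) − (0.086938)(0.025247)(303.4) + (0.996214)(-342.1) = -318.07 m.
1° of latitude spans 3600 × 31.00 = 111600 m, so Δφ = -318.07 / 111600 × 3600 = -10.260″.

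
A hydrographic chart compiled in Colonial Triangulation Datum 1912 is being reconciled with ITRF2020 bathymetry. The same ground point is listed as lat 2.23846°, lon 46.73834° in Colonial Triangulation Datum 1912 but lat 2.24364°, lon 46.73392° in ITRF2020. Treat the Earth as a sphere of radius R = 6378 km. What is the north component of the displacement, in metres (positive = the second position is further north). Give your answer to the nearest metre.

Δφ = 2.24364° − 2.23846° = +0.00518°; Δλ = 46.73392° − 46.73834° = -0.00442°.
1° along a meridian = πR/180 = 111317 m.
ΔN = Δφ × 111317 = 576.6 m; ΔE = Δλ × 111317 × cos(2.23846°) = -0.00442 × 111317 × 0.999237 = -491.6 m.

ΔN = 577 m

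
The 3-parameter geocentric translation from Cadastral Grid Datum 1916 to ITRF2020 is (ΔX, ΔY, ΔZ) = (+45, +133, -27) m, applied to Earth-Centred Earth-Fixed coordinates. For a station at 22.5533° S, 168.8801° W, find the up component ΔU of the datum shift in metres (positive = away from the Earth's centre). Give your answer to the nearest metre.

At φ = -22.5533°, λ = -168.8801°: sin φ = -0.383543, cos φ = 0.923523, sin λ = -0.192863, cos λ = -0.981226.
ΔU = cos φ cos λ·ΔX + cos φ sin λ·ΔY + sin φ·ΔZ = (0.923523)(-0.981226)(45) + (0.923523)(-0.192863)(133) + (-0.383543)(-27) = -54.11 m.

ΔU = -54 m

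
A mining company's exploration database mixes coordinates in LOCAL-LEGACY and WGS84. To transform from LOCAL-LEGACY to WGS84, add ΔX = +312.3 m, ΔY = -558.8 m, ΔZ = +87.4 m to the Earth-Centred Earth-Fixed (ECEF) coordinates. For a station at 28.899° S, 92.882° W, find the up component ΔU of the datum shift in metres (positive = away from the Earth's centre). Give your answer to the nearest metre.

At φ = -28.899°, λ = -92.882°: sin φ = -0.483267, cos φ = 0.875473, sin λ = -0.998735, cos λ = -0.050279.
ΔU = cos φ cos λ·ΔX + cos φ sin λ·ΔY + sin φ·ΔZ = (0.875473)(-0.050279)(312.3) + (0.875473)(-0.998735)(-558.8) + (-0.483267)(87.4) = 432.61 m.

ΔU = 433 m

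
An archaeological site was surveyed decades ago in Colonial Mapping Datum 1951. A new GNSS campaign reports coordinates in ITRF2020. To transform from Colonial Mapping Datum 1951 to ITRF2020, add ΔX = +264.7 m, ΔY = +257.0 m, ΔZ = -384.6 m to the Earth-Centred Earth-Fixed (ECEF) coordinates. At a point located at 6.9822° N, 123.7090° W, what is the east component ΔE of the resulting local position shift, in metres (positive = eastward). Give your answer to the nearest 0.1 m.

At φ = 6.9822°, λ = -123.7090°: sin φ = 0.121561, cos φ = 0.992584, sin λ = -0.831867, cos λ = -0.554975.
ΔE = −sin λ·ΔX + cos λ·ΔY = −(-0.831867)·(264.7) + (-0.554975)·(257.0) = 77.57 m.

ΔE = 77.6 m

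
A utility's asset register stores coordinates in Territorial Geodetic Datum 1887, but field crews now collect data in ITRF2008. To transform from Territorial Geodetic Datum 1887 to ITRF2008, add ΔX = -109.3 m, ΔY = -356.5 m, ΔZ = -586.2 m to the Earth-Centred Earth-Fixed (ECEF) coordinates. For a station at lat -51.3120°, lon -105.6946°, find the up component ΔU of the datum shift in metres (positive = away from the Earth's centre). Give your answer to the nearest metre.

At φ = -51.3120°, λ = -105.6946°: sin φ = -0.780561, cos φ = 0.625079, sin λ = -0.962717, cos λ = -0.270510.
ΔU = cos φ cos λ·ΔX + cos φ sin λ·ΔY + sin φ·ΔZ = (0.625079)(-0.270510)(-109.3) + (0.625079)(-0.962717)(-356.5) + (-0.780561)(-586.2) = 690.58 m.

ΔU = 691 m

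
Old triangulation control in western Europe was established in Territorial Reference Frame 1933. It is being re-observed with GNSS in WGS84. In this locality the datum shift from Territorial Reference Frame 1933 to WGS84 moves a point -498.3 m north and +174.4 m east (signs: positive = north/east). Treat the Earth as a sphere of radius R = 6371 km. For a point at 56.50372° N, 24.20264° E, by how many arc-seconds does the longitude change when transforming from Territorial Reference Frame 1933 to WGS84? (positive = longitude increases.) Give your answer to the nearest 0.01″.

Δλ = 10.23″

At latitude 56.50372°, cos φ = 0.551883.
One radian of longitude at latitude φ spans R cos φ, so Δλ = ΔE / (R cos φ) = 174.4 / (6371000 × 0.551883) = 4.9601e-05 rad = 10.231″.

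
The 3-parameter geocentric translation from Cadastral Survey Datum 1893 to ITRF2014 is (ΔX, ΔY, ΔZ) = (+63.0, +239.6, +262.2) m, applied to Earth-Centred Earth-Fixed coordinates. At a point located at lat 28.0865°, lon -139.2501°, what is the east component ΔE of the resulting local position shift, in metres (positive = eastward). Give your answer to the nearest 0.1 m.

The local east axis at (φ, λ) is (−sin λ, cos λ, 0), so ΔE = −sin(-139.2501°)·63.0 + cos(-139.2501°)·239.6 = -140.39 m.

ΔE = -140.4 m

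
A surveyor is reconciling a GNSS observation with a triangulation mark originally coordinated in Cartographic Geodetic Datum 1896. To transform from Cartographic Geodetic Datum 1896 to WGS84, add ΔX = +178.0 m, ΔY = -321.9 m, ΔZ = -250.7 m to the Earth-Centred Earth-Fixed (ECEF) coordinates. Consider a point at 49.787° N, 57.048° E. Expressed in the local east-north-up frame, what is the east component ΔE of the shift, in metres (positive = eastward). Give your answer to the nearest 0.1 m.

The local east axis at (φ, λ) is (−sin λ, cos λ, 0), so ΔE = −sin(57.048°)·178.0 + cos(57.048°)·(-321.9) = -324.46 m.

ΔE = -324.5 m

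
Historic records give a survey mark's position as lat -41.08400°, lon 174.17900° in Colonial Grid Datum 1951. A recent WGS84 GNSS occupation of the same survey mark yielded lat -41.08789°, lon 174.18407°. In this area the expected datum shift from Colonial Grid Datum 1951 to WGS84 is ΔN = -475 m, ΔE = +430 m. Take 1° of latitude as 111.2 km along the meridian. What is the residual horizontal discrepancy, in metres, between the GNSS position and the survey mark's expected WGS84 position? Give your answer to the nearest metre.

43 m

Observed coordinate differences: Δφ = -0.00389°, Δλ = +0.00507°.
Converting to metres (1° lat = 111200 m, cos φ = 0.753747): observed ΔN = -432.6 m, observed ΔE = 425.0 m.
Subtracting the expected shift leaves a residual of -432.6 − (-475) = 42.4 m north and 425.0 − (430) = -5.0 m east.
Residual distance = √(42.4² + (-5.0)²) = 42.7 m.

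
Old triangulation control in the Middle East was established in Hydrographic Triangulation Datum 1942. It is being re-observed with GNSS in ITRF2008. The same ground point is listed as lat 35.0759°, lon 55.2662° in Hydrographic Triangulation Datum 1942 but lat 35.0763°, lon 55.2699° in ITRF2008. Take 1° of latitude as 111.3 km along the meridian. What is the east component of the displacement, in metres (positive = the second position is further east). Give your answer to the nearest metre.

ΔE = 337 m

Δφ = 35.0763° − 35.0759° = +0.0004°; Δλ = 55.2699° − 55.2662° = +0.0037°.
ΔN = Δφ × 111300 = 44.5 m; ΔE = Δλ × 111300 × cos(35.0759°) = +0.0037 × 111300 × 0.818392 = 337.0 m.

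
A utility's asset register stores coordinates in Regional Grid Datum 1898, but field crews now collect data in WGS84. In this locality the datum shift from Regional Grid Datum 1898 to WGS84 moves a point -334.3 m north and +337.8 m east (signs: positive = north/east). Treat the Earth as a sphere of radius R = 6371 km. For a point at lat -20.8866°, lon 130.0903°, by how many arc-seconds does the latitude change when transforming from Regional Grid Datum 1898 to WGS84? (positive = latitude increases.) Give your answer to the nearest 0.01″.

Δφ = -10.82″

On a sphere of radius R, 1 rad of latitude = R, so Δφ = ΔN / R = -334.3 / 6371000 = -5.2472e-05 rad = -10.823″.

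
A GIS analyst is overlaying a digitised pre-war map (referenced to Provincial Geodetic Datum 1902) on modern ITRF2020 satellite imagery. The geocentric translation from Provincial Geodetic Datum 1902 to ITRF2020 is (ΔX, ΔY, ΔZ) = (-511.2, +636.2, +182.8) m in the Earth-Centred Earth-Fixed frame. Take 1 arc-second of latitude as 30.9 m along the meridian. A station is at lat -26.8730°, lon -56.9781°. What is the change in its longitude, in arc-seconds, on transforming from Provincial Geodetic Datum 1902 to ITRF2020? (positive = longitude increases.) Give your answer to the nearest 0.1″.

sin φ = -0.452014, cos φ = 0.892011, sin λ = -0.838462, cos λ = 0.544960.
East component: ΔE = −sin λ·ΔX + cos λ·ΔY = −(-0.838462)(-511.2) + (0.544960)(636.2) = -81.92 m.
1° of latitude spans 3600 × 30.90 = 111240 m; at latitude φ, 1° of longitude spans that × cos φ = 99227.3 m, so Δλ = -81.92 / 99227.3 × 3600 = -2.972″.

Δλ = -3.0″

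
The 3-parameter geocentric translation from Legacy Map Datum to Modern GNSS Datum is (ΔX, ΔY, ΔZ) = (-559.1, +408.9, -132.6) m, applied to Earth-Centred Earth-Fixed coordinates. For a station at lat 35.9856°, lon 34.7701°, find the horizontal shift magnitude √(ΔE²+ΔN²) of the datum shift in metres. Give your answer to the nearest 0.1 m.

655.2 m

The local east axis at (φ, λ) is (−sin λ, cos λ, 0), so ΔE = −sin(34.7701°)·(-559.1) + cos(34.7701°)·408.9 = 654.74 m.
The local north axis is (−sin φ cos λ, −sin φ sin λ, cos φ), giving ΔN = 269.859 − 137.018 − 107.295 = 25.55 m.
Horizontal magnitude = √(ΔE² + ΔN²) = √(654.74² + 25.55²) = 655.23 m.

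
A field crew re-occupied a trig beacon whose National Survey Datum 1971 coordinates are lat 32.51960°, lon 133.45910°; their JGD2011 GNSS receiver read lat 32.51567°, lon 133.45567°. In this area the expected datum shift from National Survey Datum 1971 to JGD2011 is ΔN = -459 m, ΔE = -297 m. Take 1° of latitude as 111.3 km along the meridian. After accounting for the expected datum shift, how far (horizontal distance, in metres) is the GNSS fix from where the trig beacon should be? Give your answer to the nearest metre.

33 m

Observed coordinate differences: Δφ = -0.00393°, Δλ = -0.00343°.
Converting to metres (1° lat = 111300 m, cos φ = 0.843208): observed ΔN = -437.4 m, observed ΔE = -321.9 m.
Subtracting the expected shift leaves a residual of -437.4 − (-459) = 21.6 m north and -321.9 − (-297) = -24.9 m east.
Residual distance = √(21.6² + (-24.9)²) = 33.0 m.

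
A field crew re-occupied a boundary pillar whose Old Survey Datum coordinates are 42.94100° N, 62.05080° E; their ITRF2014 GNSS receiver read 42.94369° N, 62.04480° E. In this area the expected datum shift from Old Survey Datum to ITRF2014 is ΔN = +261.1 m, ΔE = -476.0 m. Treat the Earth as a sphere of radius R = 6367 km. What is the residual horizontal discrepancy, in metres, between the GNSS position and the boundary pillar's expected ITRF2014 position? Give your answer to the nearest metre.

40 m

Observed coordinate differences: Δφ = +0.00269°, Δλ = -0.00600°.
Converting to metres (1° lat = 111125 m, cos φ = 0.732056): observed ΔN = 298.9 m, observed ΔE = -488.1 m.
Subtracting the expected shift leaves a residual of 298.9 − (261.1) = 37.8 m north and -488.1 − (-476.0) = -12.1 m east.
Residual distance = √(37.8² + (-12.1)²) = 39.7 m.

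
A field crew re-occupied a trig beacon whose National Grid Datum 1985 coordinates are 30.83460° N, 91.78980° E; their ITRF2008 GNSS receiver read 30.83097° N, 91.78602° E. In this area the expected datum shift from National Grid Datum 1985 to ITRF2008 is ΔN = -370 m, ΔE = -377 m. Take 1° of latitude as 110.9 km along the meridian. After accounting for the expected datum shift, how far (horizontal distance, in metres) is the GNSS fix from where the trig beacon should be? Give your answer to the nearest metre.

37 m

Observed coordinate differences: Δφ = -0.00363°, Δλ = -0.00378°.
Converting to metres (1° lat = 110900 m, cos φ = 0.858651): observed ΔN = -402.6 m, observed ΔE = -359.9 m.
Subtracting the expected shift leaves a residual of -402.6 − (-370) = -32.6 m north and -359.9 − (-377) = 17.1 m east.
Residual distance = √((-32.6)² + 17.1²) = 36.8 m.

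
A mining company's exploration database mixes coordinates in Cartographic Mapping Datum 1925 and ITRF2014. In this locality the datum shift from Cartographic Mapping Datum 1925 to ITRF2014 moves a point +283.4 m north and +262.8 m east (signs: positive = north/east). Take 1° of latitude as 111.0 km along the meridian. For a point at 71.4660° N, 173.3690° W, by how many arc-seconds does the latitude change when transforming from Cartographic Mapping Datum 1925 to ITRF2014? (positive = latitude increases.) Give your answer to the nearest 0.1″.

Δφ = 9.2″

1° of latitude = 111.0 km, so Δφ = 283.4 / 111000 = 0.0025532° = 9.191″.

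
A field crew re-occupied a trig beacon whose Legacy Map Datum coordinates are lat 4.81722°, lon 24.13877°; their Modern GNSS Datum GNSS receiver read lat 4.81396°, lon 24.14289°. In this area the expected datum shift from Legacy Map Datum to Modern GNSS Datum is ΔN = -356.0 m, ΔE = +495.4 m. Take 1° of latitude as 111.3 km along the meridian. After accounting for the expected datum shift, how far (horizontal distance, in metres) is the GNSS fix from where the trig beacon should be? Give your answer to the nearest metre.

39 m

Observed coordinate differences: Δφ = -0.00326°, Δλ = +0.00412°.
Converting to metres (1° lat = 111300 m, cos φ = 0.996468): observed ΔN = -362.8 m, observed ΔE = 456.9 m.
Subtracting the expected shift leaves a residual of -362.8 − (-356.0) = -6.8 m north and 456.9 − (495.4) = -38.5 m east.
Residual distance = √((-6.8)² + (-38.5)²) = 39.1 m.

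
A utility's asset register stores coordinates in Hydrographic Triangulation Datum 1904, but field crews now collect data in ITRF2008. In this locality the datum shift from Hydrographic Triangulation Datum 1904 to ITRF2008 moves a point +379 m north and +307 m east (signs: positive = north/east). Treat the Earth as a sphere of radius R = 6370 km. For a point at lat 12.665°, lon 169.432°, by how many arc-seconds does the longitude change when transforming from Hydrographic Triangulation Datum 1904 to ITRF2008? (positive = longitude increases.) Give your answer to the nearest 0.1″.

Δλ = 10.2″

At latitude 12.665°, cos φ = 0.975669.
One radian of longitude at latitude φ spans R cos φ, so Δλ = ΔE / (R cos φ) = 307.0 / (6370000 × 0.975669) = 4.9397e-05 rad = 10.189″.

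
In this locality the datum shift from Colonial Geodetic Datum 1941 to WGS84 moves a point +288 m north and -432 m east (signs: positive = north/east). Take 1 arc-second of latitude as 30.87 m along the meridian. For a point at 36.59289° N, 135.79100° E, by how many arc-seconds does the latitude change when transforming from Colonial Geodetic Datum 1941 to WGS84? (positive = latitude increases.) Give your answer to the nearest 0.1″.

Δφ = 9.3″

1″ of latitude = 30.87 m, so Δφ = 288.0 / 30.87 = 9.329″.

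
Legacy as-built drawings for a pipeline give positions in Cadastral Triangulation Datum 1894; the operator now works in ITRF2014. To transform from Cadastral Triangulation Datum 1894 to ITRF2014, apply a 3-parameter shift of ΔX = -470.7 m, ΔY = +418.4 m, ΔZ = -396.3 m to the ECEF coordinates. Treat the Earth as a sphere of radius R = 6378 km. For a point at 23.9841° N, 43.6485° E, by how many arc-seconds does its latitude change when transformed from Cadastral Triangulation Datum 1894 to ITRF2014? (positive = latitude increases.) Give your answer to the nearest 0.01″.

Δφ = -11.03″

sin φ = 0.406483, cos φ = 0.913658, sin λ = 0.690232, cos λ = 0.723588.
North component: ΔN = −sin φ cos λ·ΔX − sin φ sin λ·ΔY + cos φ·ΔZ = −(0.406483)(0.723588)(-470.7) − (0.406483)(0.690232)(418.4) + (0.913658)(-396.3) = -341.03 m.
1° of latitude spans πR/180 = 111317 m, so Δφ = -341.03 / 111317 × 3600 = -11.029″.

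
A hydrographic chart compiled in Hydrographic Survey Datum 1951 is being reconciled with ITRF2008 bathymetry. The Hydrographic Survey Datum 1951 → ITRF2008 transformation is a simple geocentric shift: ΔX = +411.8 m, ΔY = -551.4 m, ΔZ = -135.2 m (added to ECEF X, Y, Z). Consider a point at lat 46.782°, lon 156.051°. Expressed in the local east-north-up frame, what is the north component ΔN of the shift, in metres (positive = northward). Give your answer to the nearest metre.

ΔN = 345 m

The local north axis is (−sin φ cos λ, −sin φ sin λ, cos φ), giving ΔN = 274.264 + 163.114 − 92.582 = 344.80 m.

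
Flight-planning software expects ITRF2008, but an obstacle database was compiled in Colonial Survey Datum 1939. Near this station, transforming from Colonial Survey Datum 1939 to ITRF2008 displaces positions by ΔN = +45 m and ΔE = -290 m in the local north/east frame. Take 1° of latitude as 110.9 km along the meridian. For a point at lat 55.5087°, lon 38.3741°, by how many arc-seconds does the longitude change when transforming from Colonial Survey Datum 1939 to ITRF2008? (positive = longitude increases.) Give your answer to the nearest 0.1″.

At latitude 55.5087°, cos φ = 0.566281.
1° of longitude at this latitude = 110.9 × cos φ = 62.80 km, so Δλ = -290.0 / 62800.6 = -0.0046178° = -16.624″.

Δλ = -16.6″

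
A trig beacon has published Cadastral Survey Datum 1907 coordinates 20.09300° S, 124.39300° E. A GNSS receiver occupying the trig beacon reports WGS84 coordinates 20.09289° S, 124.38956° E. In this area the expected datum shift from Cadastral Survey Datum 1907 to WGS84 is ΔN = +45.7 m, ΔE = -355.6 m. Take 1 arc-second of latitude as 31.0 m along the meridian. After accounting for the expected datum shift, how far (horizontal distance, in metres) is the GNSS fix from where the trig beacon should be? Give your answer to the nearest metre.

Observed coordinate differences: Δφ = +0.00011°, Δλ = -0.00344°.
Converting to metres (1° lat = 111600 m, cos φ = 0.939136): observed ΔN = 12.3 m, observed ΔE = -360.5 m.
Subtracting the expected shift leaves a residual of 12.3 − (45.7) = -33.4 m north and -360.5 − (-355.6) = -4.9 m east.
Residual distance = √((-33.4)² + (-4.9)²) = 33.8 m.

34 m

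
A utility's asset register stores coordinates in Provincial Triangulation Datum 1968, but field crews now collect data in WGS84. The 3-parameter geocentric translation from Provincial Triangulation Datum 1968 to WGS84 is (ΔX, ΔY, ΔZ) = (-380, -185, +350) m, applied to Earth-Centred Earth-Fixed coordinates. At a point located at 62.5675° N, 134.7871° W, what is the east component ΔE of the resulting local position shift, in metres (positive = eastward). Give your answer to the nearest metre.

ΔE = -139 m

The local east axis at (φ, λ) is (−sin λ, cos λ, 0), so ΔE = −sin(-134.7871°)·(-380) + cos(-134.7871°)·(-185) = -139.37 m.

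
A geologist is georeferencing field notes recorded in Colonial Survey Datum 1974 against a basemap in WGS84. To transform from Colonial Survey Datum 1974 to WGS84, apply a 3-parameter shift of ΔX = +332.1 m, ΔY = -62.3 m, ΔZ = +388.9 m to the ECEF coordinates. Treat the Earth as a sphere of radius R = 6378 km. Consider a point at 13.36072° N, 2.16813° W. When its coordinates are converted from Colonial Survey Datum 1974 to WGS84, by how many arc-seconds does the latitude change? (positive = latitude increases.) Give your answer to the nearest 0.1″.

Δφ = 9.7″

sin φ = 0.231081, cos φ = 0.972935, sin λ = -0.037832, cos λ = 0.999284.
North component: ΔN = −sin φ cos λ·ΔX − sin φ sin λ·ΔY + cos φ·ΔZ = −(0.231081)(0.999284)(332.1) − (0.231081)(-0.037832)(-62.3) + (0.972935)(388.9) = 301.14 m.
1° of latitude spans πR/180 = 111317 m, so Δφ = 301.14 / 111317 × 3600 = 9.739″.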